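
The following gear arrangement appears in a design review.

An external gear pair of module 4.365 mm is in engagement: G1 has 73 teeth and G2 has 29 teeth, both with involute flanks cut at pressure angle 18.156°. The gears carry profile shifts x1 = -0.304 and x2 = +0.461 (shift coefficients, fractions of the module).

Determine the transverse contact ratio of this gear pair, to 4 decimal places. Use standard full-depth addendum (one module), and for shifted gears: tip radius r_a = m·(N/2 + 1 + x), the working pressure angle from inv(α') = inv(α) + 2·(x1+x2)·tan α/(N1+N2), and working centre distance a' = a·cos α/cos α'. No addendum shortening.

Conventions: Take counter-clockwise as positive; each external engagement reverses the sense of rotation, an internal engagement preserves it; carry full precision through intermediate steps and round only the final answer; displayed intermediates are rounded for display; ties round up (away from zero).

topology: single-mesh involute geometry — m = 4.365, 73T/29T pair
base radii: r_b1 = 151.390092, r_b2 = 60.141269
tip radii: r_a1 = 162.360540, r_a2 = 69.669765
inv(α') = inv(18.156°) + 2·(-0.304+0.461)·tan α/(73+29) = 0.01206007  ⇒  α' = 18.67762°
a' = a·cos α / cos α' = 222.6150·cos 18.156°/cos 18.67762° = 223.290880
action lengths: √(r_a1²−r_b1²) = 58.668433, √(r_a2²−r_b2²) = 35.169644
base pitch p_b = π·m·cos α = 13.030301
CR = (58.668433 + 35.169644 − 223.290880·sin 18.67762°)/13.030301 = 1.713754
contact ratio ≈ 1.7138

1.7138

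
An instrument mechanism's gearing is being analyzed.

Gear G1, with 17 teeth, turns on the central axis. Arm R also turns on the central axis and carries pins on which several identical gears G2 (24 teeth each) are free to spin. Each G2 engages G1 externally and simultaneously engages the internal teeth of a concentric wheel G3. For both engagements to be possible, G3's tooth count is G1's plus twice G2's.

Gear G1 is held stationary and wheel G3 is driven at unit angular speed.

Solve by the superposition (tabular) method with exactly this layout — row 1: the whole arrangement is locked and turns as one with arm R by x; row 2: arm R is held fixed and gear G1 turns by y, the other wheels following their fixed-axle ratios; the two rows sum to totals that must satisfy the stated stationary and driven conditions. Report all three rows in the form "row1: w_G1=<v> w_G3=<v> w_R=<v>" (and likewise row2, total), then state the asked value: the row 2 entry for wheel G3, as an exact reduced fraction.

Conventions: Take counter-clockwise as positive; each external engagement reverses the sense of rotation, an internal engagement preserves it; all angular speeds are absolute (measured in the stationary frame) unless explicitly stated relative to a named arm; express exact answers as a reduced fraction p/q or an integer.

row1: w_G1=65/82 w_G3=65/82 w_R=65/82
row2: w_G1=-65/82 w_G3=17/82 w_R=0
total: w_G1=0 w_G3=1 w_R=65/82
asked value: 17/82

recognized (axles ride arm R): planetary set, 17/24/65 teeth
row 1: whole set turns with the arm by x
superposition row 2 [arm held]: sun y, ring −(17/65)·y, arm 0
boundary: total ω_sun = x + y = 0 and total ω_ring = x − (17/65)·y = 1  ⇒  y = -65/82, x = 65/82
row 2 ring = −(17/65)·(-65/82) = 17/82
totals (row 1 + row 2): sun 65/82 + (-65/82) = 0, ring 65/82 + 17/82 = 1, arm 65/82 + 0 = 65/82
asked cell (row2, ring) = 17/82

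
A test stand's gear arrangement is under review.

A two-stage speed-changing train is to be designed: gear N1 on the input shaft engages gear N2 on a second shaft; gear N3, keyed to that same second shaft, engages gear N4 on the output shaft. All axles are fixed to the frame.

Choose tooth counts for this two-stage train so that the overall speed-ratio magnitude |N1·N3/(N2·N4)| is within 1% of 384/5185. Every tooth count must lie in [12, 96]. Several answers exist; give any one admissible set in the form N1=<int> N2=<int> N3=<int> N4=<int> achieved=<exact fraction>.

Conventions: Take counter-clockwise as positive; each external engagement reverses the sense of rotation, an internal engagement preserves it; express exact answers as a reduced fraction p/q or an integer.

N1=12 N2=61 N3=32 N4=85 achieved=384/5185

design class (target 384/5185): fixed-axis compound train
target = 384/5185 in lowest terms: an exact hit needs N1·N3 = k·384 and N2·N4 = k·5185 for one integer k, every count in [12, 96]; additionally prefer no 1:1 stage (N1 ≠ N2, N3 ≠ N4)
k = 1: N1·N3 = 384 = 12·32, N2·N4 = 5185 = 61·85
achieved = 12·32/(61·85) = 384/5185; |achieved − target| = 0 ≤ 96/129625 ✓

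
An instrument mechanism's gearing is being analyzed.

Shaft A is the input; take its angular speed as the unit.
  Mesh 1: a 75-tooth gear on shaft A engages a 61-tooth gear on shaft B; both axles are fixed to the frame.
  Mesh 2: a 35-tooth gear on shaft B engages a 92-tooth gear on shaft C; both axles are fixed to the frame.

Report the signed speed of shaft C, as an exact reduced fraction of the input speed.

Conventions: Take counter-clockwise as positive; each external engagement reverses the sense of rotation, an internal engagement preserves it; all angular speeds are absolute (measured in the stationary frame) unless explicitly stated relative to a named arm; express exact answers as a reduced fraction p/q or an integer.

2625/5612

2-mesh fixed-axis compound train (all bearings frame-fixed)
mesh 1 [75T→61T]: |ω|/ω_in = 1×75/61 = 75/61, sense flips to −
mesh 2 [35T→92T]: |ω|/ω_in = (75/61)×35/92 = 2625/5612, sense flips to +
signed output speed (× input speed) = 2625/5612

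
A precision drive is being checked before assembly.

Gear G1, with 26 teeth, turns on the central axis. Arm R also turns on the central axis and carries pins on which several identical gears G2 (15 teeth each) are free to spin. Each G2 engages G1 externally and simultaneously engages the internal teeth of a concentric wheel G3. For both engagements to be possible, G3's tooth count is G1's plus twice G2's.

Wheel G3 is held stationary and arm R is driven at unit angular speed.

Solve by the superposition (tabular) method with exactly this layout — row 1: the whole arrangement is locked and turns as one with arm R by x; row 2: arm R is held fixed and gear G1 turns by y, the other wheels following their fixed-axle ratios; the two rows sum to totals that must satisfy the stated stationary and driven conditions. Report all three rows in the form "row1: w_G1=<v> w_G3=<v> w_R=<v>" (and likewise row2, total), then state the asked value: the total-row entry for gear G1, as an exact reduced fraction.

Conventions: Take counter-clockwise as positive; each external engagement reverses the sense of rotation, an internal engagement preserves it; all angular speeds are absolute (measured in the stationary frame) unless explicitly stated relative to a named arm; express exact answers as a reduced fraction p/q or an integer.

class = planetary set [G3 = 26+2·15 = 56; Willis about the carrier]
row 1: whole set turns with the arm by x
row 2: sun turns y, ring = −(26/56)·y, arm 0
boundary: total ω_ring = x − (26/56)·y = 0 and total ω_arm = x = 1  ⇒  y = 28/13, x = 1
row 2 ring = −(26/56)·28/13 = -1
totals (row 1 + row 2): sun 1 + 28/13 = 41/13, ring 1 + (-1) = 0, arm 1 + 0 = 1
asked cell (total, sun) = 41/13

row1: w_G1=1 w_G3=1 w_R=1
row2: w_G1=28/13 w_G3=-1 w_R=0
total: w_G1=41/13 w_G3=0 w_R=1
asked value: 41/13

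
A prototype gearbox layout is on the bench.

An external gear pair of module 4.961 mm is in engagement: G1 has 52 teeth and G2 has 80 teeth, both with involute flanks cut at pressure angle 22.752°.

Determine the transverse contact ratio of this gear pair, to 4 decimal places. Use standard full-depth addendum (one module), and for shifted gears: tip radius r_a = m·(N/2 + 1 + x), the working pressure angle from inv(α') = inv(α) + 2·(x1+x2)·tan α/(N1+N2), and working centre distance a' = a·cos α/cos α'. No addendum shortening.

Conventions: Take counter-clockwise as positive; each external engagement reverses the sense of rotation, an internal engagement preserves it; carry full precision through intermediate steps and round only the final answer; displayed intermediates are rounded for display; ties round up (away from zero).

1.6521

single-mesh involute tooth geometry (52T engaging 80T at module 4.961)
base radii: r_b1 = 118.949273, r_b2 = 182.998882
tip radii: r_a1 = 133.947000, r_a2 = 203.401000
no profile shift: α' = α, a' = a
action lengths: √(r_a1²−r_b1²) = 61.586274, √(r_a2²−r_b2²) = 88.788378
base pitch p_b = π·m·cos α = 14.372699
CR = (61.586274 + 88.788378 − 327.426000·sin 22.75200°)/14.372699 = 1.652083
contact ratio ≈ 1.6521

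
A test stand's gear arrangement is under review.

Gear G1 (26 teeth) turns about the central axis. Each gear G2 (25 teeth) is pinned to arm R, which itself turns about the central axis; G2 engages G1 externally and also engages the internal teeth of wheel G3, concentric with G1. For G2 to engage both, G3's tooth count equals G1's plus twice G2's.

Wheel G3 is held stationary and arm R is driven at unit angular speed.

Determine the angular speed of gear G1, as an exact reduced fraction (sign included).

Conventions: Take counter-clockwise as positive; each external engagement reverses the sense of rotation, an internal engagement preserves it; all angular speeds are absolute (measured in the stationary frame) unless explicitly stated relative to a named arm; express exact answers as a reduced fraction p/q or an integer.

51/13

planetary set (26T centre, 25T on arm, 76T internal) — Willis relation
ring teeth: 26 + 2·25 = 76
26(ω_sun−ω_arm) = −76(ω_ring−ω_arm),  ω_ring = 0, ω_arm = 1
ω_sun = 1 − (76/26)(0−1) = 51/13
exact speed ratio = 51/13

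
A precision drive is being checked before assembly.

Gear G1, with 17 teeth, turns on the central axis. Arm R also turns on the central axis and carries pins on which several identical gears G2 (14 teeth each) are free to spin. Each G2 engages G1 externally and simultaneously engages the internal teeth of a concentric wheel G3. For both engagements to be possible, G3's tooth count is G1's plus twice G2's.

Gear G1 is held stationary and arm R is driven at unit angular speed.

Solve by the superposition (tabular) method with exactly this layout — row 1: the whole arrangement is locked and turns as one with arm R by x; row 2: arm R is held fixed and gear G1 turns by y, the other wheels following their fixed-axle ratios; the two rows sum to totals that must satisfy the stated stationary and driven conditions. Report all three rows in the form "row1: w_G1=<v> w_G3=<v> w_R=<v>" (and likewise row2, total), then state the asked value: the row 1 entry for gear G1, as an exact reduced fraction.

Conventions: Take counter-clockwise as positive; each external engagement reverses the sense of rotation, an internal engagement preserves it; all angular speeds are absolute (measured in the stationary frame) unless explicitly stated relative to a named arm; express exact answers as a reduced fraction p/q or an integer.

class = planetary set [G3 = 17+2·14 = 45; Willis about the carrier]
superposition row 1 [locked train]: every member turns x
superposition row 2 [arm held]: sun y, ring −(17/45)·y, arm 0
boundary: total ω_sun = x + y = 0 and total ω_arm = x = 1  ⇒  y = -1, x = 1
row 2 ring = −(17/45)·(-1) = 17/45
totals (row 1 + row 2): sun 1 + (-1) = 0, ring 1 + 17/45 = 62/45, arm 1 + 0 = 1
asked cell (row1, sun) = 1

row1: w_G1=1 w_G3=1 w_R=1
row2: w_G1=-1 w_G3=17/45 w_R=0
total: w_G1=0 w_G3=62/45 w_R=1
asked value: 1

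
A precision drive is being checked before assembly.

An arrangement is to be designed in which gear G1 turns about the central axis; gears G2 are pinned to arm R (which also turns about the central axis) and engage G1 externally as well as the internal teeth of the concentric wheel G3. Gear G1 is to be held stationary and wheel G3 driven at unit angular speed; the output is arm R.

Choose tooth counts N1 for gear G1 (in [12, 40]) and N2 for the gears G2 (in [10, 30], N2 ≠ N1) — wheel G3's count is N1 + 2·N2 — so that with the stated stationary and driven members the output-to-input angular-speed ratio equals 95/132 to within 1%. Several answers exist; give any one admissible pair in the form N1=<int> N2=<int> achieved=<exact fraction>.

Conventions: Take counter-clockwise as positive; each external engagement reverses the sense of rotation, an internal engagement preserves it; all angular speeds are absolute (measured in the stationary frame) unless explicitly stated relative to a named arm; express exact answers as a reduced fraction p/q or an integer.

N1=37 N2=29 achieved=95/132

topology: planetary set — design target 95/132, arm = carrier (Willis)
Willis with ω_sun = 0: ω_arm/ω_ring = N3/(N1+N3); set equal to 95/132  ⇒  N3/N1 = (95/132)/(1 − 95/132) = 95/37
N3 = N1 + 2·N2  ⇒  N2/N1 = (N3/N1 − 1)/2 = (95/37 − 1)/2 = 29/37
smallest multiple with N1 ≥ 12 and N2 ≥ 10: k = 1  ⇒  N1 = 1·37 = 37, N2 = 1·29 = 29 (N1 ≤ 40, N2 ≤ 30, N2 ≠ N1 ✓), N3 = 37 + 2·29 = 95
check: N3/(N1+N3) with N1 = 37, N3 = 95 gives 95/132; |achieved − target| = 0 ≤ 19/2640 ✓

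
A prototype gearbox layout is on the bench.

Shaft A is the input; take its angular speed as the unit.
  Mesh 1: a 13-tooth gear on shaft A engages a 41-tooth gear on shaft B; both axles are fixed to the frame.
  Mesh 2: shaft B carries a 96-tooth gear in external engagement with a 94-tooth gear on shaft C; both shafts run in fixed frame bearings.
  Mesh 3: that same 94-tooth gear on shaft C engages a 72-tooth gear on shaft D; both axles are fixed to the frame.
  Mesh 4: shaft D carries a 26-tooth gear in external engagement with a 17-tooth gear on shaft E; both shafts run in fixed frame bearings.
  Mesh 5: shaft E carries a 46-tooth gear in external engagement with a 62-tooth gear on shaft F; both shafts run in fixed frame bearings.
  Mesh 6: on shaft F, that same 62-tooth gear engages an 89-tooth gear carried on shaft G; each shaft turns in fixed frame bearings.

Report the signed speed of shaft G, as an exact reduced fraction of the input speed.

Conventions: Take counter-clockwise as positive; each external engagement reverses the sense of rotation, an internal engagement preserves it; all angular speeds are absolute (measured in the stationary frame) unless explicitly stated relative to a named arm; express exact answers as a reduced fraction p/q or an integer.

6-mesh fixed-axis compound train (all bearings frame-fixed)
mesh 1 [13T→41T]: |ω|/ω_in = 1×13/41 = 13/41, sense flips to −
mesh 2 [96T→94T]: |ω|/ω_in = (13/41)×96/94 = 624/1927, sense flips to +
mesh 3 [94T→72T]: |ω|/ω_in = (624/1927)×94/72 = 52/123, sense flips to −
mesh 4 [26T→17T]: |ω|/ω_in = (52/123)×26/17 = 1352/2091, sense flips to +
mesh 5 [46T→62T]: |ω|/ω_in = (1352/2091)×46/62 = 31096/64821, sense flips to −
mesh 6 [62T→89T]: |ω|/ω_in = (31096/64821)×62/89 = 62192/186099, sense flips to +
signed output speed (× input speed) = 62192/186099

62192/186099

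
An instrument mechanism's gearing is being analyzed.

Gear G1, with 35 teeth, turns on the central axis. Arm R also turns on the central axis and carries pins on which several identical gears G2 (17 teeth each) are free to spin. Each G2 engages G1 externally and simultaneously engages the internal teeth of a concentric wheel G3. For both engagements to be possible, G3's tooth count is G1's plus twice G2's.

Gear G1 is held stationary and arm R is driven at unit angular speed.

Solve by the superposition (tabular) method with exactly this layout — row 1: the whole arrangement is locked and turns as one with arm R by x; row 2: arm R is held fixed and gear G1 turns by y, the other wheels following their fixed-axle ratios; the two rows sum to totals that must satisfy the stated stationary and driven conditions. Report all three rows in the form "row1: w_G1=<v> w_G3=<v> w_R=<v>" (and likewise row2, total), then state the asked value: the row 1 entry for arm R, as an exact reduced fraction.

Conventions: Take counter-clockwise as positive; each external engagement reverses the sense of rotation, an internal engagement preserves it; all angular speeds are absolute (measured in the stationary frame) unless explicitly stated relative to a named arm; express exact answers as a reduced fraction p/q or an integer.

topology: planetary set — G1 35T / G2 17T / G3 69T, arm = carrier (Willis)
row 1 (train locked, turned with arm): all members turn x
superposition row 2 [arm held]: sun y, ring −(35/69)·y, arm 0
boundary: total ω_sun = x + y = 0 and total ω_arm = x = 1  ⇒  y = -1, x = 1
row 2 ring = −(35/69)·(-1) = 35/69
totals (row 1 + row 2): sun 1 + (-1) = 0, ring 1 + 35/69 = 104/69, arm 1 + 0 = 1
asked cell (row1, arm) = 1

row1: w_G1=1 w_G3=1 w_R=1
row2: w_G1=-1 w_G3=35/69 w_R=0
total: w_G1=0 w_G3=104/69 w_R=1
asked value: 1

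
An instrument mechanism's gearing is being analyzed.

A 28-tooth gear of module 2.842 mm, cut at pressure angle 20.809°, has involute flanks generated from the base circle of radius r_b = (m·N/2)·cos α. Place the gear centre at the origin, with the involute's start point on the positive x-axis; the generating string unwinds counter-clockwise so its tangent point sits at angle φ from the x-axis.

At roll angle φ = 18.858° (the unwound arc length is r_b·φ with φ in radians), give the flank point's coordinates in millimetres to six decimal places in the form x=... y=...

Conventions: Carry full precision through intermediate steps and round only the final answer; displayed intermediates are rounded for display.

class = single-mesh tooth geometry [base-circle involute, m = 2.842, 28T]
pitch radius r_p = m·N/2 = 2.842·28/2 = 39.788000
base radius r_b = r_p·cos α = 39.788000·cos 20.809° = 37.192624
roll angle φ = 18.858° = 0.32913419 rad
x = r_b·(cos φ + φ·sin φ) = 39.152919
y = r_b·(sin φ − φ·cos φ) = 0.437263

x=39.152919 y=0.437263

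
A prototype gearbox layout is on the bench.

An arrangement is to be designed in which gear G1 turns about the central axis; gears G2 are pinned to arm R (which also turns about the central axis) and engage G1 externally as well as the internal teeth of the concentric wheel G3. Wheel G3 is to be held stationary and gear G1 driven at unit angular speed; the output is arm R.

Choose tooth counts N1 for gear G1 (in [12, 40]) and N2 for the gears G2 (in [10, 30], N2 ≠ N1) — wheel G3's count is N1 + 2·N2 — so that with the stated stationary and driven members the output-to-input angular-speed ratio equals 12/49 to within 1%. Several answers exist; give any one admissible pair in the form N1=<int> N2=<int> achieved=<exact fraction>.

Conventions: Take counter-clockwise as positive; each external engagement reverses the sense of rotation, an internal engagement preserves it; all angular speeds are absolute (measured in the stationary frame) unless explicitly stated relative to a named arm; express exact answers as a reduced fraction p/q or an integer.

N1=24 N2=25 achieved=12/49

planetary set to be sized for 12/49 (Willis relation)
Willis with ω_ring = 0: ω_arm/ω_sun = N1/(N1+N3); set equal to 12/49  ⇒  N3/N1 = 1/(12/49) − 1 = 37/12
N3 = N1 + 2·N2  ⇒  N2/N1 = (N3/N1 − 1)/2 = (37/12 − 1)/2 = 25/24
smallest multiple with N1 ≥ 12 and N2 ≥ 10: k = 1  ⇒  N1 = 1·24 = 24, N2 = 1·25 = 25 (N1 ≤ 40, N2 ≤ 30, N2 ≠ N1 ✓), N3 = 24 + 2·25 = 74
check: N1/(N1+N3) with N1 = 24, N3 = 74 gives 12/49; |achieved − target| = 0 ≤ 3/1225 ✓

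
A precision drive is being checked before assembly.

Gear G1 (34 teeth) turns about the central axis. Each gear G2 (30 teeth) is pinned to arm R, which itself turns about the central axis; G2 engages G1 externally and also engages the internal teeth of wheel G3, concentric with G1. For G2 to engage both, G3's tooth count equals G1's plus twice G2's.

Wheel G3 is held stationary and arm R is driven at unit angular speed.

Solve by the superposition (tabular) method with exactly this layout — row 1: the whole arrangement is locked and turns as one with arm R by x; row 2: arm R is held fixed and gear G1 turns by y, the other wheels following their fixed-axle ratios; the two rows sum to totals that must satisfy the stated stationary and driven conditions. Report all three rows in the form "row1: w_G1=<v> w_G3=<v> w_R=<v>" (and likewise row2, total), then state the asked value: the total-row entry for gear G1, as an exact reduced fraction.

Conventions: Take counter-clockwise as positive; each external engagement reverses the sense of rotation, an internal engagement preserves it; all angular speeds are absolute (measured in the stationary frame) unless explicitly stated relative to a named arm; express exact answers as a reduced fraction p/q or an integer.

topology: planetary set — G1 34T / G2 30T / G3 94T, arm = carrier (Willis)
row 1 (train locked, turned with arm): all members turn x
row 2 (arm held, sun turns y): ω_ring = −(34/94)·y, ω_arm = 0
boundary: total ω_ring = x − (34/94)·y = 0 and total ω_arm = x = 1  ⇒  y = 47/17, x = 1
row 2 ring = −(34/94)·47/17 = -1
totals (row 1 + row 2): sun 1 + 47/17 = 64/17, ring 1 + (-1) = 0, arm 1 + 0 = 1
asked cell (total, sun) = 64/17

row1: w_G1=1 w_G3=1 w_R=1
row2: w_G1=47/17 w_G3=-1 w_R=0
total: w_G1=64/17 w_G3=0 w_R=1
asked value: 64/17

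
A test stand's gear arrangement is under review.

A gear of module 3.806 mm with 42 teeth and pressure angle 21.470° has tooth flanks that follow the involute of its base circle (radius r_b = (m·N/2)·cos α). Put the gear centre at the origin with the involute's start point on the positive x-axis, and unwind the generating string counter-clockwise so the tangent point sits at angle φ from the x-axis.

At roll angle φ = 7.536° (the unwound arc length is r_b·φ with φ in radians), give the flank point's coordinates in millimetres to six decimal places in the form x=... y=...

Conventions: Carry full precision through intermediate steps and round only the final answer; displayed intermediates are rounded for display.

single-mesh involute tooth geometry (42T wheel at module 3.806)
pitch radius r_p = m·N/2 = 3.806·42/2 = 79.926000
base radius r_b = r_p·cos α = 79.926000·cos 21.470° = 74.379882
roll angle φ = 7.536° = 0.13152801 rad
x = r_b·(cos φ + φ·sin φ) = 75.020474
y = r_b·(sin φ − φ·cos φ) = 0.056317

x=75.020474 y=0.056317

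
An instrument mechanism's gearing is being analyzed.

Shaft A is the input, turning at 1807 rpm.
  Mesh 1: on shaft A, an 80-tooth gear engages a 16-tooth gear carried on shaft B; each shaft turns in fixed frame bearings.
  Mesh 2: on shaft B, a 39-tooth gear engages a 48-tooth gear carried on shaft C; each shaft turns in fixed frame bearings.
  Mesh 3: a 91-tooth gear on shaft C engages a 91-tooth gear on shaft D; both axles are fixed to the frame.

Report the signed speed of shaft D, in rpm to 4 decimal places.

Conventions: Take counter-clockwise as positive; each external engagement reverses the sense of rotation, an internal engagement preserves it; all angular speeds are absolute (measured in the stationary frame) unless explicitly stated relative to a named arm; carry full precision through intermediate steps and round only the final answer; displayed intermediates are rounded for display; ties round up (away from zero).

topology: fixed-axis compound train — 3 meshes, A→D
mesh 1 [80T→16T]: ω = 1807.0000×80/16 = 9035.0000 rpm, sense flips to −
mesh 2 [39T→48T]: ω = 9035.0000×39/48 = 7340.9375 rpm, sense flips to +
mesh 3 [91T→91T]: ω = 7340.9375×91/91 = 7340.9375 rpm, sense flips to −
signed output speed = -7340.9375 rpm

-7340.9375 rpm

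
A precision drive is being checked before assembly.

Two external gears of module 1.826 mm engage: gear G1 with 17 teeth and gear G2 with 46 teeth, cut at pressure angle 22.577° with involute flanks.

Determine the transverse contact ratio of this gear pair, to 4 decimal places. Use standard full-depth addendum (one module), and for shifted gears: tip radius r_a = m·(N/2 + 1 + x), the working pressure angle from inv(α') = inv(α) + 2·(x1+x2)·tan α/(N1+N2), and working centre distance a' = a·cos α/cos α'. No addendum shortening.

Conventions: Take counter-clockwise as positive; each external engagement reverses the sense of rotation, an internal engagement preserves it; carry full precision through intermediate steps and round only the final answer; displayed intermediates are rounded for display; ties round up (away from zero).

class = single-mesh tooth geometry [involute pair 17T × 46T, m = 1.826]
base radii: r_b1 = 14.331539, r_b2 = 38.779458
tip radii: r_a1 = 17.347000, r_a2 = 43.824000
no profile shift: α' = α, a' = a
action lengths: √(r_a1²−r_b1²) = 9.773710, √(r_a2²−r_b2²) = 20.413147
base pitch p_b = π·m·cos α = 5.296924
CR = (9.773710 + 20.413147 − 57.519000·sin 22.57700°)/5.296924 = 1.529924
contact ratio ≈ 1.5299

1.5299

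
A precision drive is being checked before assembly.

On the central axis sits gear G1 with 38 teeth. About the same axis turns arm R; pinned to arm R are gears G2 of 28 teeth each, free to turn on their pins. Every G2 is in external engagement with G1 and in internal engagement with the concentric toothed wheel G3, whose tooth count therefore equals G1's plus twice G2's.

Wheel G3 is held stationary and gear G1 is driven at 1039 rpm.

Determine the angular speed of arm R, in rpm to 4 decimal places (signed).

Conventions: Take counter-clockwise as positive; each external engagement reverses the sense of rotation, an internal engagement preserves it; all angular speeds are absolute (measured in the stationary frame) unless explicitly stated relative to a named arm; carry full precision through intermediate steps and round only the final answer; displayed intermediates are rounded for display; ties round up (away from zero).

+299.1061 rpm

topology: planetary set — G1 38T / G2 28T / G3 94T, arm = carrier (Willis)
normalise by the input: solve with ω_sun = 1, then scale by 1039 rpm
ring teeth: 38 + 2·28 = 94
38(ω_sun−ω_arm) = −94(ω_ring−ω_arm),  ω_ring = 0, ω_sun = 1
38(1−ω_arm) = −94(0−ω_arm)  ⇒  132·ω_arm = 38  ⇒  ω_arm = 19/66
scale: ω_arm = 19/66 × 1039 rpm = +299.1061 rpm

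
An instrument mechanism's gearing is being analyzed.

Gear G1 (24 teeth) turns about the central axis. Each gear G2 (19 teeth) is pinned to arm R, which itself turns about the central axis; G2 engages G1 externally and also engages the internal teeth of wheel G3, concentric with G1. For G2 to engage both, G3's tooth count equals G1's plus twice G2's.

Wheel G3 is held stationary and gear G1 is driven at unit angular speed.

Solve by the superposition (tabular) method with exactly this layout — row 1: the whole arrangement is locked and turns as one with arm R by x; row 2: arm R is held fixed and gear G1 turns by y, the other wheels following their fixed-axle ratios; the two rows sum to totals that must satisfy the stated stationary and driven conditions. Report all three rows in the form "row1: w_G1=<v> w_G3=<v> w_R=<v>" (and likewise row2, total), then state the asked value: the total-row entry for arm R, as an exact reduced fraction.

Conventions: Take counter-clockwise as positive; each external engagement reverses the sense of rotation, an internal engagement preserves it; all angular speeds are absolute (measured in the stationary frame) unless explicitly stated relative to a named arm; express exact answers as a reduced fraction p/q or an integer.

recognized (axles ride arm R): planetary set, 24/19/62 teeth
superposition row 1 [locked train]: every member turns x
superposition row 2 [arm held]: sun y, ring −(24/62)·y, arm 0
boundary: total ω_ring = x − (24/62)·y = 0 and total ω_sun = x + y = 1  ⇒  y = 31/43, x = 12/43
row 2 ring = −(24/62)·31/43 = -12/43
totals (row 1 + row 2): sun 12/43 + 31/43 = 1, ring 12/43 + (-12/43) = 0, arm 12/43 + 0 = 12/43
asked cell (total, arm) = 12/43

row1: w_G1=12/43 w_G3=12/43 w_R=12/43
row2: w_G1=31/43 w_G3=-12/43 w_R=0
total: w_G1=1 w_G3=0 w_R=12/43
asked value: 12/43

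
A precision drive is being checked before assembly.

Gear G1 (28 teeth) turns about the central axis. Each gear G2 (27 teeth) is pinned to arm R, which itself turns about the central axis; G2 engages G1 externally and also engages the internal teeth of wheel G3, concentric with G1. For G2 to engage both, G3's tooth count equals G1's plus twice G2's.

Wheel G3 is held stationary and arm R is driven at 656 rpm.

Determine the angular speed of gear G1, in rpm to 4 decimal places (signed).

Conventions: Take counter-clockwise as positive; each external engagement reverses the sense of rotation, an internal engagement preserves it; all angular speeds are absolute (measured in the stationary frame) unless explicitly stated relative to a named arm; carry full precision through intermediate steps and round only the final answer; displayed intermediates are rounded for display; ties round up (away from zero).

recognized (axles ride arm R): planetary set, 28/27/82 teeth
normalise by the input: solve with ω_arm = 1, then scale by 656 rpm
ring teeth: 28 + 2·27 = 82
28(ω_sun−ω_arm) = −82(ω_ring−ω_arm),  ω_ring = 0, ω_arm = 1
ω_sun = 1 − (82/28)(0−1) = 55/14
scale: ω_sun = 55/14 × 656 rpm = +2577.1429 rpm

+2577.1429 rpm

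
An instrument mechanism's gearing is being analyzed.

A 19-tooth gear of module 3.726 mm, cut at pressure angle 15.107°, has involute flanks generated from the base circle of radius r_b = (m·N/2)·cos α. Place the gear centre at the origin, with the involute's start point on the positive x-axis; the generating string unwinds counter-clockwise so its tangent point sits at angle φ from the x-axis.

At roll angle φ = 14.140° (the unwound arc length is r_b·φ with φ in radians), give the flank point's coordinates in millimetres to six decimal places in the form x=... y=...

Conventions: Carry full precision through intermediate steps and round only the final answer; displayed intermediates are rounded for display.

x=35.198592 y=0.170178

class = single-mesh tooth geometry [base-circle involute, m = 3.726, 19T]
pitch radius r_p = m·N/2 = 3.726·19/2 = 35.397000
base radius r_b = r_p·cos α = 35.397000·cos 15.107° = 34.173708
roll angle φ = 14.140° = 0.24678956 rad
x = r_b·(cos φ + φ·sin φ) = 35.198592
y = r_b·(sin φ − φ·cos φ) = 0.170178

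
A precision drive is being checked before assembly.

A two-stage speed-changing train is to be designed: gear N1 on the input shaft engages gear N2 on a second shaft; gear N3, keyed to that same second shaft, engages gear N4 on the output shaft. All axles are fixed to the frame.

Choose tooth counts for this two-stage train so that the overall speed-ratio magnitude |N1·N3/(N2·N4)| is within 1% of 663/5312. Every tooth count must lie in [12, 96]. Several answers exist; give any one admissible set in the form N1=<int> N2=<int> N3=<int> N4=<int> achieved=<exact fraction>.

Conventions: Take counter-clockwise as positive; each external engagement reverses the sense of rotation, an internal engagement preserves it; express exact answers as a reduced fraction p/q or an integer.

2-stage fixed-axis compound train for ratio 663/5312
target = 663/5312 in lowest terms: an exact hit needs N1·N3 = k·663 and N2·N4 = k·5312 for one integer k, every count in [12, 96]; additionally prefer no 1:1 stage (N1 ≠ N2, N3 ≠ N4)
k = 1: N1·N3 = 663 = 13·51, N2·N4 = 5312 = 64·83
achieved = 13·51/(64·83) = 663/5312; |achieved − target| = 0 ≤ 663/531200 ✓

N1=13 N2=64 N3=51 N4=83 achieved=663/5312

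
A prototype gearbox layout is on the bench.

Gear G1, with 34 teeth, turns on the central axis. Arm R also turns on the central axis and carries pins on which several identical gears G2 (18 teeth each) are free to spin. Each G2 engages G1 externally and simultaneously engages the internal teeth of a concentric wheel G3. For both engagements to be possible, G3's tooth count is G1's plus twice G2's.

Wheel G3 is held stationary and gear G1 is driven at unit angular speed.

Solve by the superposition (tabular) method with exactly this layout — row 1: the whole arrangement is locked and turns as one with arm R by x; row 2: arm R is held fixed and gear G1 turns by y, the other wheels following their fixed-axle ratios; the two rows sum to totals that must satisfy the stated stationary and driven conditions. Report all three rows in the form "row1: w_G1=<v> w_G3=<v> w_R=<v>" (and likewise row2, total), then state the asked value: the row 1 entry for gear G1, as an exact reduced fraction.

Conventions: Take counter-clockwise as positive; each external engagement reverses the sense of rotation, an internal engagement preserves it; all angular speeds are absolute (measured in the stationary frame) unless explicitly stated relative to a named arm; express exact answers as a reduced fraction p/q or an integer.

row1: w_G1=17/52 w_G3=17/52 w_R=17/52
row2: w_G1=35/52 w_G3=-17/52 w_R=0
total: w_G1=1 w_G3=0 w_R=17/52
asked value: 17/52

topology: planetary set — G1 34T / G2 18T / G3 70T, arm = carrier (Willis)
row 1 — lock + rotate with arm: ω_sun = ω_ring = ω_arm = x
row 2 (arm held, sun turns y): ω_ring = −(34/70)·y, ω_arm = 0
boundary: total ω_ring = x − (34/70)·y = 0 and total ω_sun = x + y = 1  ⇒  y = 35/52, x = 17/52
row 2 ring = −(34/70)·35/52 = -17/52
totals (row 1 + row 2): sun 17/52 + 35/52 = 1, ring 17/52 + (-17/52) = 0, arm 17/52 + 0 = 17/52
asked cell (row1, sun) = 17/52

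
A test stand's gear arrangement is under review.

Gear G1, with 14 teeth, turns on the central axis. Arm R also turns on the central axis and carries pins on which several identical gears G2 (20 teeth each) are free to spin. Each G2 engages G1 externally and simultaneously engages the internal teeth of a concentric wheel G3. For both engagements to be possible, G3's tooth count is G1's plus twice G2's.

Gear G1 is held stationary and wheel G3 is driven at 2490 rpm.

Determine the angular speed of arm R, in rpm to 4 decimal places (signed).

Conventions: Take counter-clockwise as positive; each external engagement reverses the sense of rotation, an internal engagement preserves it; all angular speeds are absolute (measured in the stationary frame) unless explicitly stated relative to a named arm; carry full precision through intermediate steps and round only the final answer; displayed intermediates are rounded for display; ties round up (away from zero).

class = planetary set [G3 = 14+2·20 = 54; Willis about the carrier]
normalise by the input: solve with ω_ring = 1, then scale by 2490 rpm
ring teeth: 14 + 2·20 = 54
14(ω_sun−ω_arm) = −54(ω_ring−ω_arm),  ω_sun = 0, ω_ring = 1
14(0−ω_arm) = −54(1−ω_arm)  ⇒  68·ω_arm = 54  ⇒  ω_arm = 27/34
scale: ω_arm = 27/34 × 2490 rpm = +1977.3529 rpm

+1977.3529 rpm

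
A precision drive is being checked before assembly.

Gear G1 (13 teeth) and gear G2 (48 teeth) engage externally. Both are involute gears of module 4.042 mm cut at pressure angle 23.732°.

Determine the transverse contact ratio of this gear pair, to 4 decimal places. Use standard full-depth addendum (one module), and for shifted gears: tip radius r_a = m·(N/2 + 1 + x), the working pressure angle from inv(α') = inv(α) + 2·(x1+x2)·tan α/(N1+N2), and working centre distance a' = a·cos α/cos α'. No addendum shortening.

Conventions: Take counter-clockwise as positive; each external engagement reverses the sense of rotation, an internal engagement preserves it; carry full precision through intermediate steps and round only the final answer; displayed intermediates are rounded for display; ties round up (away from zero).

1.4671

topology: single-mesh involute geometry — m = 4.042, 13T/48T pair
base radii: r_b1 = 24.051302, r_b2 = 88.804806
tip radii: r_a1 = 30.315000, r_a2 = 101.050000
no profile shift: α' = α, a' = a
action lengths: √(r_a1²−r_b1²) = 18.453567, √(r_a2²−r_b2²) = 48.216273
base pitch p_b = π·m·cos α = 11.624522
CR = (18.453567 + 48.216273 − 123.281000·sin 23.73200°)/11.624522 = 1.467095
contact ratio ≈ 1.4671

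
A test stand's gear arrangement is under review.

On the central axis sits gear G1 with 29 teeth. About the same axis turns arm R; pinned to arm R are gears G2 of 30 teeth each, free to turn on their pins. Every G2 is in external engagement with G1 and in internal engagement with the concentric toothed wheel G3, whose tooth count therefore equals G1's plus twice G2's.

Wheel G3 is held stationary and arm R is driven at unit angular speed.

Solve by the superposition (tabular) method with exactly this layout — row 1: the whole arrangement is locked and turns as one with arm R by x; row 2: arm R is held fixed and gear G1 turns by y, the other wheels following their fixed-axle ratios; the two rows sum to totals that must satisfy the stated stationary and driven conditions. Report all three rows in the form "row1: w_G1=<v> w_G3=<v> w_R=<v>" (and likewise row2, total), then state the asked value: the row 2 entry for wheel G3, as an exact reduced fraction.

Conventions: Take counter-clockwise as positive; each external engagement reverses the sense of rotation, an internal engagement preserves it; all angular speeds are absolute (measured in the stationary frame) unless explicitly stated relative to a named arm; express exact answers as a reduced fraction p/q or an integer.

row1: w_G1=1 w_G3=1 w_R=1
row2: w_G1=89/29 w_G3=-1 w_R=0
total: w_G1=118/29 w_G3=0 w_R=1
asked value: -1

recognized (axles ride arm R): planetary set, 29/30/89 teeth
row 1 (train locked, turned with arm): all members turn x
superposition row 2 [arm held]: sun y, ring −(29/89)·y, arm 0
boundary: total ω_ring = x − (29/89)·y = 0 and total ω_arm = x = 1  ⇒  y = 89/29, x = 1
row 2 ring = −(29/89)·89/29 = -1
totals (row 1 + row 2): sun 1 + 89/29 = 118/29, ring 1 + (-1) = 0, arm 1 + 0 = 1
asked cell (row2, ring) = -1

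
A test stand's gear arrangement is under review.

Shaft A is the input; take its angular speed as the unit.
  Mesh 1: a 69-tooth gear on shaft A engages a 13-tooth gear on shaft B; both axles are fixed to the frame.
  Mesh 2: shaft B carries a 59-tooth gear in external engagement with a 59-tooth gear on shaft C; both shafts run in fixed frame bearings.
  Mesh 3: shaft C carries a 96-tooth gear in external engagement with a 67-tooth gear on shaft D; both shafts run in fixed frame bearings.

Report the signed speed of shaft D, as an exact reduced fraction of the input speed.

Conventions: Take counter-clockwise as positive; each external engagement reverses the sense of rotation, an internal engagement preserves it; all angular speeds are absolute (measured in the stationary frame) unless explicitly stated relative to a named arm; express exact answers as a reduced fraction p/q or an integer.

-6624/871

3-mesh fixed-axis compound train (all bearings frame-fixed)
mesh 1 [69T→13T]: |ω|/ω_in = 1×69/13 = 69/13, sense flips to −
mesh 2 [59T→59T]: |ω|/ω_in = (69/13)×59/59 = 69/13, sense flips to +
mesh 3 [96T→67T]: |ω|/ω_in = (69/13)×96/67 = 6624/871, sense flips to −
signed output speed (× input speed) = -6624/871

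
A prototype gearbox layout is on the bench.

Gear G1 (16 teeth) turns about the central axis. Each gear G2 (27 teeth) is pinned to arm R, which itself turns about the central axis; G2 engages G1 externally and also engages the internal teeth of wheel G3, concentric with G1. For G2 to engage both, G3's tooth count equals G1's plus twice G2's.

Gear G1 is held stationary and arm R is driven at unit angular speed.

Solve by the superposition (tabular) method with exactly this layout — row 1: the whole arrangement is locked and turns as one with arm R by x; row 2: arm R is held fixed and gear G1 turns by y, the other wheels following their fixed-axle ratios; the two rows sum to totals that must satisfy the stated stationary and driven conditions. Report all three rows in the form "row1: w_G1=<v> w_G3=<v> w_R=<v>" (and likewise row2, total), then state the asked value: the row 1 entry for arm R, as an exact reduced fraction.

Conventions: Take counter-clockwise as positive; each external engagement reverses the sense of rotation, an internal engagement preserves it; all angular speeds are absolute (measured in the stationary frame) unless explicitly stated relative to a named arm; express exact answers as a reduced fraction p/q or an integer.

recognized (axles ride arm R): planetary set, 16/27/70 teeth
row 1: whole set turns with the arm by x
row 2 — arm fixed, fixed-axis ratios: sun y, ring −(16/70)·y, arm 0
boundary: total ω_sun = x + y = 0 and total ω_arm = x = 1  ⇒  y = -1, x = 1
row 2 ring = −(16/70)·(-1) = 8/35
totals (row 1 + row 2): sun 1 + (-1) = 0, ring 1 + 8/35 = 43/35, arm 1 + 0 = 1
asked cell (row1, arm) = 1

row1: w_G1=1 w_G3=1 w_R=1
row2: w_G1=-1 w_G3=8/35 w_R=0
total: w_G1=0 w_G3=43/35 w_R=1
asked value: 1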